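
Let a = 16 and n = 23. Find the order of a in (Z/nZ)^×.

The order of 16 must divide φ(23) = 23 − 1 = 22 = 2 · 11.
Divisors of 22: 1, 2, 11, 22.
Check 16^d mod 23 for each divisor in increasing order:
16^1 ≡ 16 (mod 23)
16^2 ≡ 3 (mod 23)
16^11 ≡ 1 (mod 23) ✓
Therefore the multiplicative order of 16 modulo 23 is 11.

11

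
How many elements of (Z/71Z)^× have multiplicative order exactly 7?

6

φ(71) = 71 − 1 = 70 = 2 · 5 · 7.
In a cyclic group of order 70, there are φ(d) elements of order d for each divisor d of 70, and zero for non-divisors.
7 | 70, and φ(7) = 7 − 1 = 6.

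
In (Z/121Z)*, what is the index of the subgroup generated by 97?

2

By Lagrange's theorem, ord_121(97) divides φ(121) = φ(11^2) = 11·(11−1) = 110 = 2 · 5 · 11.
Divisors of 110: 1, 2, 5, 10, 11, 22, 55, 110.
Check 97^d mod 121 for each divisor in increasing order:
97^1 ≡ 97 (mod 121)
97^2 ≡ 92 (mod 121)
97^5 ≡ 23 (mod 121)
97^10 ≡ 45 (mod 121)
97^11 ≡ 9 (mod 121)
97^22 ≡ 81 (mod 121)
97^55 ≡ 1 (mod 121) ✓
The order of 97 is 55, so the subgroup it generates has 55 elements.
[(Z/121Z)^× : ⟨97⟩] = 110/55 = 2.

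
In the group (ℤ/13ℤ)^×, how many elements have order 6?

φ(13) = 13 − 1 = 12 = 2^2 · 3.
In a cyclic group of order 12, there are φ(d) elements of order d for each divisor d of 12, and zero for non-divisors.
6 = 2 · 3 divides 12, and φ(6) = 2.

2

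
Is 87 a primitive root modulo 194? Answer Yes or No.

Yes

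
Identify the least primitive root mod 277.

5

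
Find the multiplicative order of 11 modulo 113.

56

By Lagrange's theorem, ord_113(11) divides φ(113) = 113 − 1 = 112 = 2^4 · 7.
Divisors of 112: 1, 2, 4, 7, 8, 14, 16, 28, 56, 112.
Compute 11^d (mod 113) for the divisors d until we hit 1:
11^1 ≡ 11 (mod 113)
11^2 ≡ 8 (mod 113)
11^4 ≡ 64 (mod 113)
11^7 ≡ 95 (mod 113)
11^8 ≡ 28 (mod 113)
11^14 ≡ 98 (mod 113)
11^16 ≡ 106 (mod 113)
11^28 ≡ 112 (mod 113)
11^56 ≡ 1 (mod 113) ✓
Hence ord(11) = 56.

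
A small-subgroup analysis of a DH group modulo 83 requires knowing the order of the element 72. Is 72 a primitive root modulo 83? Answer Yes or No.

φ(83) = 83 − 1 = 82 = 2 · 41.
It suffices to check that the order of 72 is not a proper divisor of 82: compute 72^(82/q) for q ∈ {2, 41}.
72^41 ≡ 82 (mod 83)  [q = 2: ≢ 1 ✓]
72^2 ≡ 38 (mod 83)  [q = 41: ≢ 1 ✓]
None equal 1, so ord_83(72) = 82: 72 is a primitive root.

Yes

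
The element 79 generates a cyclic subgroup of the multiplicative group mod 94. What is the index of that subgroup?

The order of 79 must divide φ(94) = φ(2)·φ(47) = 1·46 = 46 = 2 · 23.
Divisors of 46: 1, 2, 23, 46.
Check 79^d mod 94 for each divisor in increasing order:
79^1 ≡ 79 (mod 94)
79^2 ≡ 37 (mod 94)
79^23 ≡ 1 (mod 94) ✓
The order of 79 is 23, so the subgroup it generates has 23 elements.
The index is φ(94) / ord(79) = 46 / 23 = 2.

2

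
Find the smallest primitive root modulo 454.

φ(454) = φ(2)·φ(227) = 1·226 = 226 = 2 · 113.
g is a primitive root iff g^(226/q) ≢ 1 (mod 454) for each prime q ∈ {2, 113}.
g = 2: gcd(2, 454) = 2 > 1, not a unit — skip.
g = 3: 3^113 ≡ 1 — hits 1, so not a primitive root.
g = 4: gcd(4, 454) = 2 > 1, not a unit — skip.
g = 5: 5^113 ≡ 453; 5^2 ≡ 25 — none is 1, so 5 is a primitive root.
So 5 is the smallest generator of (Z/454Z)^×.

5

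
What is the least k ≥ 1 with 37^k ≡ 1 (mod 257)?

256

By Lagrange's theorem, ord_257(37) divides φ(257) = 257 − 1 = 256 = 2^8.
Divisors of 256: 1, 2, 4, 8, 16, 32, 64, 128, 256.
Evaluate successive powers at the divisors of 256:
37^1 ≡ 37 (mod 257)
37^2 ≡ 84 (mod 257)
37^4 ≡ 117 (mod 257)
37^8 ≡ 68 (mod 257)
37^16 ≡ 255 (mod 257)
37^32 ≡ 4 (mod 257)
37^64 ≡ 16 (mod 257)
37^128 ≡ 256 (mod 257)
37^256 ≡ 1 (mod 257) ✓
So ord_257(37) = 256.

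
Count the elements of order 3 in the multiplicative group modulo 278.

2

φ(278) = φ(2)·φ(139) = 1·138 = 138 = 2 · 3 · 23.
Since (Z/278Z)^× is cyclic of order 138, the number of elements of order d is φ(d) when d | 138 and 0 otherwise.
3 | 138, and φ(3) = 3 − 1 = 2.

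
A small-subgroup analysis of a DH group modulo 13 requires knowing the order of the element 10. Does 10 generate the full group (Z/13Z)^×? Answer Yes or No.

No

φ(13) = 13 − 1 = 12 = 2^2 · 3.
Test 10^(12/q) mod 13 for each prime factor q of 12:
10^6 ≡ 1 (mod 13)  [q = 2: ≡ 1 ✗]
10^4 ≡ 3 (mod 13)  [q = 3: ≢ 1 ✓]
The check at q = 2 fails, so 10 generates a proper subgroup.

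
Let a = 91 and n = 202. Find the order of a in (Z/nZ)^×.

Since 91 ∈ (Z/202Z)^×, its order divides φ(202) = φ(2)·φ(101) = 1·100 = 100 = 2^2 · 5^2.
Divisors of 100: 1, 2, 4, 5, 10, 20, 25, 50, 100.
Compute 91^d (mod 202) for the divisors d until we hit 1:
91^1 ≡ 91
91^2 ≡ 201
91^4 ≡ 1
So ord_202(91) = 4.

4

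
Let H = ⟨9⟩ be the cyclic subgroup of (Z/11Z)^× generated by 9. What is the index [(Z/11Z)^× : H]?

Since 9 ∈ (Z/11Z)^×, its order divides φ(11) = 11 − 1 = 10 = 2 · 5.
Divisors of 10: 1, 2, 5, 10.
Test each divisor d:
9^1 ≡ 9 (mod 11)
9^2 ≡ 4 (mod 11)
9^5 ≡ 1 (mod 11) ✓
Thus |⟨9⟩| = ord(9) = 5.
[(Z/11Z)^× : ⟨9⟩] = 10/5 = 2.

2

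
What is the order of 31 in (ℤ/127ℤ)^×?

Since 31 ∈ (Z/127Z)^×, its order divides φ(127) = 127 − 1 = 126 = 2 · 3^2 · 7.
Divisors of 126: 1, 2, 3, 6, 7, 9, 14, 18, 21, 42, 63, 126.
Check 31^d mod 127 for each divisor in increasing order:
31^1 ≡ 31 (mod 127)
31^2 ≡ 72 (mod 127)
31^3 ≡ 73 (mod 127)
31^6 ≡ 122 (mod 127)
31^7 ≡ 99 (mod 127)
31^9 ≡ 16 (mod 127)
31^14 ≡ 22 (mod 127)
31^18 ≡ 2 (mod 127)
31^21 ≡ 19 (mod 127)
31^42 ≡ 107 (mod 127)
31^63 ≡ 1 (mod 127) ✓
Hence ord(31) = 63.

63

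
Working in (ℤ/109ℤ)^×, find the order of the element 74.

54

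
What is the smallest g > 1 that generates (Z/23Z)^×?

5

φ(23) = 23 − 1 = 22 = 2 · 11.
Test candidates g = 2, 3, … against the prime factors q ∈ {2, 11} of φ(23): g is a generator iff g^(22/q) ≢ 1 for every such q.
g = 2: 2^11 ≡ 1 — hits 1, so not a primitive root.
g = 3: 3^11 ≡ 1 — hits 1, so not a primitive root.
g = 4: 4^11 ≡ 1 — hits 1, so not a primitive root.
g = 5: 5^11 ≡ 22; 5^2 ≡ 2 — none is 1, so 5 is a primitive root.
So 5 is the smallest generator of (Z/23Z)^×.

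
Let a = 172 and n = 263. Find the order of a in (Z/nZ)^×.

131

Since 172 ∈ (Z/263Z)^×, its order divides φ(263) = 263 − 1 = 262 = 2 · 131.
Divisors of 262: 1, 2, 131, 262.
Evaluate successive powers at the divisors of 262:
172^1 ≡ 172 (mod 263)
172^2 ≡ 128 (mod 263)
172^131 ≡ 1 (mod 263) ✓
So ord_263(172) = 131.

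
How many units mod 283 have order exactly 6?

φ(283) = 283 − 1 = 282 = 2 · 3 · 47.
In a cyclic group of order 282, there are φ(d) elements of order d for each divisor d of 282, and zero for non-divisors.
6 = 2 · 3 divides 282, and φ(6) = 2.

2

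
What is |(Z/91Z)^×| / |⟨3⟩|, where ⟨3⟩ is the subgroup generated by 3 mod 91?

12

By Lagrange's theorem, ord_91(3) divides φ(91) = φ(7·13) = (7−1)·(13−1) = 6·12 = 72 = 2^3 · 3^2.
Divisors of 72: 1, 2, 3, 4, 6, 8, 9, 12, 18, 24, 36, 72.
Evaluate successive powers at the divisors of 72:
3^1 ≡ 3 (mod 91)
3^2 ≡ 9 (mod 91)
3^3 ≡ 27 (mod 91)
3^4 ≡ 81 (mod 91)
3^6 ≡ 1 (mod 91) ✓
Thus |⟨3⟩| = ord(3) = 6.
The index is φ(91) / ord(3) = 72 / 6 = 12.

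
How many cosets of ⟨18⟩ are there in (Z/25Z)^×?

By Lagrange's theorem, ord_25(18) divides φ(25) = φ(5^2) = 5·(5−1) = 20 = 2^2 · 5.
Divisors of 20: 1, 2, 4, 5, 10, 20.
Test each divisor d:
18^1 ≡ 18 (mod 25)
18^2 ≡ 24 (mod 25)
18^4 ≡ 1 (mod 25) ✓
Thus |⟨18⟩| = ord(18) = 4.
Index = |(Z/25Z)^×| / |⟨18⟩| = 20 / 4 = 5.

5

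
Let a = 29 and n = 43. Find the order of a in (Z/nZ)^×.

Since 29 ∈ (Z/43Z)^×, its order divides φ(43) = 43 − 1 = 42 = 2 · 3 · 7.
Divisors of 42: 1, 2, 3, 6, 7, 14, 21, 42.
Evaluate successive powers at the divisors of 42:
29^1 ≡ 29 (mod 43)
29^2 ≡ 24 (mod 43)
29^3 ≡ 8 (mod 43)
29^6 ≡ 21 (mod 43)
29^7 ≡ 7 (mod 43)
29^14 ≡ 6 (mod 43)
29^21 ≡ 42 (mod 43)
29^42 ≡ 1 (mod 43) ✓
Therefore the multiplicative order of 29 modulo 43 is 42.

42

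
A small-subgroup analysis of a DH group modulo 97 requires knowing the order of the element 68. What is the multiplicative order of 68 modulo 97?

96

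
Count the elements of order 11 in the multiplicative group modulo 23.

10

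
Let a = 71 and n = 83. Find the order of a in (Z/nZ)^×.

82

By Lagrange's theorem, ord_83(71) divides φ(83) = 83 − 1 = 82 = 2 · 41.
Divisors of 82: 1, 2, 41, 82.
Compute 71^d (mod 83) for the divisors d until we hit 1:
71^1 ≡ 71 (mod 83)
71^2 ≡ 61 (mod 83)
71^41 ≡ 82 (mod 83)
71^82 ≡ 1 (mod 83) ✓
So ord_83(71) = 82.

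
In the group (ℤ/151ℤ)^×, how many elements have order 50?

20

φ(151) = 151 − 1 = 150 = 2 · 3 · 5^2.
In a cyclic group of order 150, there are φ(d) elements of order d for each divisor d of 150, and zero for non-divisors.
50 = 2 · 5^2 divides 150, and φ(50) = 20.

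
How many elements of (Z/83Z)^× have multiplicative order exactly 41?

40

φ(83) = 83 − 1 = 82 = 2 · 41.
(Z/83Z)^× is cyclic (|G| = 82); a cyclic group of order m has exactly φ(d) elements of each order d | m, and none otherwise.
41 | 82, and φ(41) = 41 − 1 = 40.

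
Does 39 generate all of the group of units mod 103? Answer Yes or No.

φ(103) = 103 − 1 = 102 = 2 · 3 · 17.
It suffices to check that the order of 39 is not a proper divisor of 102: compute 39^(102/q) for q ∈ {2, 3, 17}.
39^51 ≡ 102 (mod 103)  [q = 2: ≢ 1 ✓]
39^34 ≡ 1 (mod 103)  [q = 3: ≡ 1 ✗]
39^6 ≡ 81 (mod 103)  [q = 17: ≢ 1 ✓]
39^34 ≡ 1 shows ord(39) | 34, strictly less than φ(103); not a primitive root.

No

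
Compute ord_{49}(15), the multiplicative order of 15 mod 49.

7

The order of 15 must divide φ(49) = φ(7^2) = 7·(7−1) = 42 = 2 · 3 · 7.
Divisors of 42: 1, 2, 3, 6, 7, 14, 21, 42.
Compute 15^d (mod 49) for the divisors d until we hit 1:
15^1 ≡ 15 (mod 49)
15^2 ≡ 29 (mod 49)
15^3 ≡ 43 (mod 49)
15^6 ≡ 36 (mod 49)
15^7 ≡ 1 (mod 49) ✓
Hence ord(15) = 7.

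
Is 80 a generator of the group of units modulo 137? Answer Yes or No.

Yes

φ(137) = 137 − 1 = 136 = 2^3 · 17.
Test 80^(136/q) mod 137 for each prime factor q of 136:
80^68 ≡ 136 (mod 137)  [q = 2: ≢ 1 ✓]
80^8 ≡ 59 (mod 137)  [q = 17: ≢ 1 ✓]
All checks pass, so 80 has order 136 and is a primitive root modulo 137.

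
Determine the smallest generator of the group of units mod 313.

10

φ(313) = 313 − 1 = 312 = 2^3 · 3 · 13.
g is a primitive root iff g^(312/q) ≢ 1 (mod 313) for each prime q ∈ {2, 3, 13}.
g = 2: 2^156 ≡ 1 — hits 1, so not a primitive root.
g = 3: 3^156 ≡ 1 — hits 1, so not a primitive root.
g = 4: 4^156 ≡ 1 — hits 1, so not a primitive root.
g = 5: 5^156 ≡ 312; 5^104 ≡ 1 — hits 1, so not a primitive root.
g = 6: 6^156 ≡ 1 — hits 1, so not a primitive root.
g = 7: 7^156 ≡ 312; 7^104 ≡ 1 — hits 1, so not a primitive root.
g = 8: 8^156 ≡ 1 — hits 1, so not a primitive root.
g = 9: 9^156 ≡ 1 — hits 1, so not a primitive root.
g = 10: 10^156 ≡ 312; 10^104 ≡ 214; 10^24 ≡ 103 — none is 1, so 10 is a primitive root.
So 10 is the smallest generator of (Z/313Z)^×.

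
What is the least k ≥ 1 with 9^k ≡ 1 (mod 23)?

By Lagrange's theorem, ord_23(9) divides φ(23) = 23 − 1 = 22 = 2 · 11.
Divisors of 22: 1, 2, 11, 22.
Compute 9^d (mod 23) for the divisors d until we hit 1:
9^1 ≡ 9 (mod 23)
9^2 ≡ 12 (mod 23)
9^11 ≡ 1 (mod 23) ✓
The smallest such exponent is 11, so the order of 9 is 11.

11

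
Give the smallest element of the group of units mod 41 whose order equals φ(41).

φ(41) = 41 − 1 = 40 = 2^3 · 5.
g is a primitive root iff g^(40/q) ≢ 1 (mod 41) for each prime q ∈ {2, 5}.
g = 2: 2^20 ≡ 1 — hits 1, so not a primitive root.
g = 3: 3^20 ≡ 40; 3^8 ≡ 1 — hits 1, so not a primitive root.
g = 4: 4^20 ≡ 1 — hits 1, so not a primitive root.
g = 5: 5^20 ≡ 1 — hits 1, so not a primitive root.
g = 6: 6^20 ≡ 40; 6^8 ≡ 10 — none is 1, so 6 is a primitive root.
The smallest primitive root modulo 41 is 6.

6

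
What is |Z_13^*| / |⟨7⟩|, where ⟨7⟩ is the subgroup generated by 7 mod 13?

By Lagrange's theorem, ord_13(7) divides φ(13) = 13 − 1 = 12 = 2^2 · 3.
Divisors of 12: 1, 2, 3, 4, 6, 12.
Compute 7^d (mod 13) for the divisors d until we hit 1:
7^1 ≡ 7 (mod 13)
7^2 ≡ 10 (mod 13)
7^3 ≡ 5 (mod 13)
7^4 ≡ 9 (mod 13)
7^6 ≡ 12 (mod 13)
7^12 ≡ 1 (mod 13) ✓
Thus |⟨7⟩| = ord(7) = 12.
[(Z/13Z)^× : ⟨7⟩] = 12/12 = 1.

1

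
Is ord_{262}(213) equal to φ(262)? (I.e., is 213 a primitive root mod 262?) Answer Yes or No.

Yes

φ(262) = φ(2)·φ(131) = 1·130 = 130 = 2 · 5 · 13.
213 is a primitive root mod 262 iff 213^(φ(262)/q) ≢ 1 for every prime q | φ(262), i.e. q ∈ {2, 5, 13}.
213^65 ≡ 261 (mod 262)  [q = 2: ≢ 1 ✓]
213^26 ≡ 189 (mod 262)  [q = 5: ≢ 1 ✓]
213^10 ≡ 243 (mod 262)  [q = 13: ≢ 1 ✓]
None equal 1, so ord_262(213) = 130: 213 is a primitive root.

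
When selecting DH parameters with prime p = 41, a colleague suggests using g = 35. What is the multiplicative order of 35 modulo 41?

Since 35 ∈ (Z/41Z)^×, its order divides φ(41) = 41 − 1 = 40 = 2^3 · 5.
Divisors of 40: 1, 2, 4, 5, 8, 10, 20, 40.
Check 35^d mod 41 for each divisor in increasing order:
35^1 ≡ 35
35^2 ≡ 36
35^4 ≡ 25
35^5 ≡ 14
35^8 ≡ 10
35^10 ≡ 32
35^20 ≡ 40
35^40 ≡ 1
Therefore the multiplicative order of 35 modulo 41 is 40.

40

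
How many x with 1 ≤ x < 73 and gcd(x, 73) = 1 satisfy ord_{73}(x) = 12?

4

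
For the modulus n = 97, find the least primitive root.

5

φ(97) = 97 − 1 = 96 = 2^5 · 3.
Test candidates g = 2, 3, … against the prime factors q ∈ {2, 3} of φ(97): g is a generator iff g^(96/q) ≢ 1 for every such q.
g = 2: 2^48 ≡ 1 — hits 1, so not a primitive root.
g = 3: 3^48 ≡ 1 — hits 1, so not a primitive root.
g = 4: 4^48 ≡ 1 — hits 1, so not a primitive root.
g = 5: 5^48 ≡ 96; 5^32 ≡ 35 — none is 1, so 5 is a primitive root.
So 5 is the smallest generator of (Z/97Z)^×.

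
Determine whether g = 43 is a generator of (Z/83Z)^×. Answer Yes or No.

Yes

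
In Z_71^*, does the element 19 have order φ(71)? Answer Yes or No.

No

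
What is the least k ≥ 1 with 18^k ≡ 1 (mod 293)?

292

By Lagrange's theorem, ord_293(18) divides φ(293) = 293 − 1 = 292 = 2^2 · 73.
Divisors of 292: 1, 2, 4, 73, 146, 292.
Test each divisor d:
18^1 ≡ 18
18^2 ≡ 31
18^4 ≡ 82
18^73 ≡ 155
18^146 ≡ 292
18^292 ≡ 1
Therefore the multiplicative order of 18 modulo 293 is 292.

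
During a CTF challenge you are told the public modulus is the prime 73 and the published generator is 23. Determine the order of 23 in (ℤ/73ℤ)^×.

36

The order of 23 must divide φ(73) = 73 − 1 = 72 = 2^3 · 3^2.
Divisors of 72: 1, 2, 3, 4, 6, 8, 9, 12, 18, 24, 36, 72.
Test each divisor d:
23^1 ≡ 23 (mod 73)
23^2 ≡ 18 (mod 73)
23^3 ≡ 49 (mod 73)
23^4 ≡ 32 (mod 73)
23^6 ≡ 65 (mod 73)
23^8 ≡ 2 (mod 73)
23^9 ≡ 46 (mod 73)
23^12 ≡ 64 (mod 73)
23^18 ≡ 72 (mod 73)
23^24 ≡ 8 (mod 73)
23^36 ≡ 1 (mod 73) ✓
So ord_73(23) = 36.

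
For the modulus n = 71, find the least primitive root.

φ(71) = 71 − 1 = 70 = 2 · 5 · 7.
Test candidates g = 2, 3, … against the prime factors q ∈ {2, 5, 7} of φ(71): g is a generator iff g^(70/q) ≢ 1 for every such q.
g = 2: 2^35 ≡ 1 — hits 1, so not a primitive root.
g = 3: 3^35 ≡ 1 — hits 1, so not a primitive root.
g = 4: 4^35 ≡ 1 — hits 1, so not a primitive root.
g = 5: 5^35 ≡ 1 — hits 1, so not a primitive root.
g = 6: 6^35 ≡ 1 — hits 1, so not a primitive root.
g = 7: 7^35 ≡ 70; 7^14 ≡ 54; 7^10 ≡ 45 — none is 1, so 7 is a primitive root.
The smallest primitive root modulo 71 is 7.

7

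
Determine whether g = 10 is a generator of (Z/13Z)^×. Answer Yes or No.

No

φ(13) = 13 − 1 = 12 = 2^2 · 3.
Test 10^(12/q) mod 13 for each prime factor q of 12:
10^6 ≡ 1 (mod 13)  [q = 2: ≡ 1 ✗]
10^4 ≡ 3 (mod 13)  [q = 3: ≢ 1 ✓]
10^6 ≡ 1 shows ord(10) | 6, strictly less than φ(13); not a primitive root.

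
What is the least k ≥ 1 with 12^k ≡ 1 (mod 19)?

The order of 12 must divide φ(19) = 19 − 1 = 18 = 2 · 3^2.
Divisors of 18: 1, 2, 3, 6, 9, 18.
Check 12^d mod 19 for each divisor in increasing order:
12^1 ≡ 12
12^2 ≡ 11
12^3 ≡ 18
12^6 ≡ 1
The smallest such exponent is 6, so the order of 12 is 6.

6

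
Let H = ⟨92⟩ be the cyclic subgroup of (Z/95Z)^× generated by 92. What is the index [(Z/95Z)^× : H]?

2

Since 92 ∈ (Z/95Z)^×, its order divides φ(95) = φ(5·19) = (5−1)·(19−1) = 4·18 = 72 = 2^3 · 3^2.
Divisors of 72: 1, 2, 3, 4, 6, 8, 9, 12, 18, 24, 36, 72.
Compute 92^d (mod 95) for the divisors d until we hit 1:
92^1 ≡ 92
92^2 ≡ 9
92^3 ≡ 68
92^4 ≡ 81
92^6 ≡ 64
92^8 ≡ 6
92^9 ≡ 77
92^12 ≡ 11
92^18 ≡ 39
92^24 ≡ 26
92^36 ≡ 1
So ord_95(92) = 36, hence |⟨92⟩| = 36.
Index = |(Z/95Z)^×| / |⟨92⟩| = 72 / 36 = 2.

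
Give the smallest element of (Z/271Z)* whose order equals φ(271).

6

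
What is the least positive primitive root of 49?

3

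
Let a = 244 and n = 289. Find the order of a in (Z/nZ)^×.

The order of 244 must divide φ(289) = φ(17^2) = 17·(17−1) = 272 = 2^4 · 17.
Divisors of 272: 1, 2, 4, 8, 16, 17, 34, 68, 136, 272.
Test each divisor d:
244^1 ≡ 244 (mod 289)
244^2 ≡ 2 (mod 289)
244^4 ≡ 4 (mod 289)
244^8 ≡ 16 (mod 289)
244^16 ≡ 256 (mod 289)
244^17 ≡ 40 (mod 289)
244^34 ≡ 155 (mod 289)
244^68 ≡ 38 (mod 289)
244^136 ≡ 288 (mod 289)
244^272 ≡ 1 (mod 289) ✓
So ord_289(244) = 272.

272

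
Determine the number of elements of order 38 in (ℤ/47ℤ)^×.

φ(47) = 47 − 1 = 46 = 2 · 23.
In a cyclic group of order 46, there are φ(d) elements of order d for each divisor d of 46, and zero for non-divisors.
Here 46 is not a multiple of 38, so there are no elements of order 38.

0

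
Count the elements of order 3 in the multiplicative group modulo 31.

φ(31) = 31 − 1 = 30 = 2 · 3 · 5.
Since (Z/31Z)^× is cyclic of order 30, the number of elements of order d is φ(d) when d | 30 and 0 otherwise.
3 | 30, and φ(3) = 3 − 1 = 2.

2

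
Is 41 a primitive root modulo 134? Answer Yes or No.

Yes

φ(134) = φ(2)·φ(67) = 1·66 = 66 = 2 · 3 · 11.
It suffices to check that the order of 41 is not a proper divisor of 66: compute 41^(66/q) for q ∈ {2, 3, 11}.
41^33 ≡ 133 (mod 134)  [q = 2: ≢ 1 ✓]
41^22 ≡ 29 (mod 134)  [q = 3: ≢ 1 ✓]
41^6 ≡ 15 (mod 134)  [q = 11: ≢ 1 ✓]
Every test exponent gives a nontrivial residue, hence 41 generates the full group.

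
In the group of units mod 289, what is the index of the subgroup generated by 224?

17

ord(224) | φ(289) = φ(17^2) = 17·(17−1) = 272 = 2^4 · 17.
Divisors of 272: 1, 2, 4, 8, 16, 17, 34, 68, 136, 272.
Evaluate successive powers at the divisors of 272:
224^1 ≡ 224 (mod 289)
224^2 ≡ 179 (mod 289)
224^4 ≡ 251 (mod 289)
224^8 ≡ 288 (mod 289)
224^16 ≡ 1 (mod 289) ✓
The order of 224 is 16, so the subgroup it generates has 16 elements.
[(Z/289Z)^× : ⟨224⟩] = 272/16 = 17.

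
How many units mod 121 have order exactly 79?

φ(121) = φ(11^2) = 11·(11−1) = 110 = 2 · 5 · 11.
In a cyclic group of order 110, there are φ(d) elements of order d for each divisor d of 110, and zero for non-divisors.
79 does not divide 110, so no element of (Z/121Z)^× has order 79.

0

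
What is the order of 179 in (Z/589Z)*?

By Lagrange's theorem, ord_589(179) divides φ(589) = φ(19·31) = (19−1)·(31−1) = 18·30 = 540 = 2^2 · 3^3 · 5.
Divisors of 540: 1, 2, 3, 4, 5, 6, 9, 10, 12, 15, 18, 20, 27, 30, 36, 45, 54, 60, 90, 108, 135, 180, 270, 540.
Evaluate successive powers at the divisors of 540:
179^1 ≡ 179 (mod 589)
179^2 ≡ 235 (mod 589)
179^3 ≡ 246 (mod 589)
179^4 ≡ 448 (mod 589)
179^5 ≡ 88 (mod 589)
179^6 ≡ 438 (mod 589)
179^9 ≡ 550 (mod 589)
179^10 ≡ 87 (mod 589)
179^12 ≡ 419 (mod 589)
179^15 ≡ 588 (mod 589)
179^18 ≡ 343 (mod 589)
179^20 ≡ 501 (mod 589)
179^27 ≡ 170 (mod 589)
179^30 ≡ 1 (mod 589) ✓
Therefore the multiplicative order of 179 modulo 589 is 30.

30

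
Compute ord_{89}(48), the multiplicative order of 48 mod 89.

88

ord(48) | φ(89) = 89 − 1 = 88 = 2^3 · 11.
Divisors of 88: 1, 2, 4, 8, 11, 22, 44, 88.
Evaluate successive powers at the divisors of 88:
48^1 ≡ 48 (mod 89)
48^2 ≡ 79 (mod 89)
48^4 ≡ 11 (mod 89)
48^8 ≡ 32 (mod 89)
48^11 ≡ 37 (mod 89)
48^22 ≡ 34 (mod 89)
48^44 ≡ 88 (mod 89)
48^88 ≡ 1 (mod 89) ✓
Hence ord(48) = 88.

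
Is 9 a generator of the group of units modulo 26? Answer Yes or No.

No

φ(26) = φ(2)·φ(13) = 1·12 = 12 = 2^2 · 3.
9 is a primitive root mod 26 iff 9^(φ(26)/q) ≢ 1 for every prime q | φ(26), i.e. q ∈ {2, 3}.
9^6 ≡ 1 (mod 26)  [q = 2: ≡ 1 ✗]
9^4 ≡ 9 (mod 26)  [q = 3: ≢ 1 ✓]
Since 9^6 ≡ 1, the order of 9 divides 6 < 12, so 9 is not a primitive root.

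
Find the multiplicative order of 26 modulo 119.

The order of 26 must divide φ(119) = φ(7·17) = (7−1)·(17−1) = 6·16 = 96 = 2^5 · 3.
Divisors of 96: 1, 2, 3, 4, 6, 8, 12, 16, 24, 32, 48, 96.
Test each divisor d:
26^1 ≡ 26 (mod 119)
26^2 ≡ 81 (mod 119)
26^3 ≡ 83 (mod 119)
26^4 ≡ 16 (mod 119)
26^6 ≡ 106 (mod 119)
26^8 ≡ 18 (mod 119)
26^12 ≡ 50 (mod 119)
26^16 ≡ 86 (mod 119)
26^24 ≡ 1 (mod 119) ✓
The smallest such exponent is 24, so the order of 26 is 24.

24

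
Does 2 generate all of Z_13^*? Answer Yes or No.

φ(13) = 13 − 1 = 12 = 2^2 · 3.
Test 2^(12/q) mod 13 for each prime factor q of 12:
2^6 ≡ 12 (mod 13)  [q = 2: ≢ 1 ✓]
2^4 ≡ 3 (mod 13)  [q = 3: ≢ 1 ✓]
None equal 1, so ord_13(2) = 12: 2 is a primitive root.

Yes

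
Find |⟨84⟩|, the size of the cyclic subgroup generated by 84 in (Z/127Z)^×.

63

The order of 84 must divide φ(127) = 127 − 1 = 126 = 2 · 3^2 · 7.
Divisors of 126: 1, 2, 3, 6, 7, 9, 14, 18, 21, 42, 63, 126.
Compute 84^d (mod 127) for the divisors d until we hit 1:
84^1 ≡ 84 (mod 127)
84^2 ≡ 71 (mod 127)
84^3 ≡ 122 (mod 127)
84^6 ≡ 25 (mod 127)
84^7 ≡ 68 (mod 127)
84^9 ≡ 2 (mod 127)
84^14 ≡ 52 (mod 127)
84^18 ≡ 4 (mod 127)
84^21 ≡ 107 (mod 127)
84^42 ≡ 19 (mod 127)
84^63 ≡ 1 (mod 127) ✓
So ord_127(84) = 63.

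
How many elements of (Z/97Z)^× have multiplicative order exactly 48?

φ(97) = 97 − 1 = 96 = 2^5 · 3.
Since (Z/97Z)^× is cyclic of order 96, the number of elements of order d is φ(d) when d | 96 and 0 otherwise.
48 = 2^4 · 3 divides 96, and φ(48) = 16.

16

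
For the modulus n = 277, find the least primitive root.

φ(277) = 277 − 1 = 276 = 2^2 · 3 · 23.
Test candidates g = 2, 3, … against the prime factors q ∈ {2, 3, 23} of φ(277): g is a generator iff g^(276/q) ≢ 1 for every such q.
g = 2: 2^138 ≡ 276; 2^92 ≡ 1 — hits 1, so not a primitive root.
g = 3: 3^138 ≡ 1 — hits 1, so not a primitive root.
g = 4: 4^138 ≡ 1 — hits 1, so not a primitive root.
g = 5: 5^138 ≡ 276; 5^92 ≡ 116; 5^12 ≡ 27 — none is 1, so 5 is a primitive root.
The smallest primitive root modulo 277 is 5.

5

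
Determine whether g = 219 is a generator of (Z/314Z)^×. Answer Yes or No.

Yes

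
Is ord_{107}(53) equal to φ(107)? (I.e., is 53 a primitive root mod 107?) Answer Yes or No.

No

φ(107) = 107 − 1 = 106 = 2 · 53.
53 is a primitive root mod 107 iff 53^(φ(107)/q) ≢ 1 for every prime q | φ(107), i.e. q ∈ {2, 53}.
53^53 ≡ 1 (mod 107)  [q = 2: ≡ 1 ✗]
53^2 ≡ 27 (mod 107)  [q = 53: ≢ 1 ✓]
The check at q = 2 fails, so 53 generates a proper subgroup.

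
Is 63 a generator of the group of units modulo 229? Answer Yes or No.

Yes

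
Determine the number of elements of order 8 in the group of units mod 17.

φ(17) = 17 − 1 = 16 = 2^4.
Since (Z/17Z)^× is cyclic of order 16, the number of elements of order d is φ(d) when d | 16 and 0 otherwise.
8 = 2^3 divides 16, and φ(8) = 4.

4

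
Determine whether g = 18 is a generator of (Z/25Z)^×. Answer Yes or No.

No

φ(25) = φ(5^2) = 5·(5−1) = 20 = 2^2 · 5.
18 is a primitive root mod 25 iff 18^(φ(25)/q) ≢ 1 for every prime q | φ(25), i.e. q ∈ {2, 5}.
18^10 ≡ 24 (mod 25)  [q = 2: ≢ 1 ✓]
18^4 ≡ 1 (mod 25)  [q = 5: ≡ 1 ✗]
18^4 ≡ 1 shows ord(18) | 4, strictly less than φ(25); not a primitive root.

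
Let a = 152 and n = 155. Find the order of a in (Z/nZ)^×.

ord(152) | φ(155) = φ(5·31) = (5−1)·(31−1) = 4·30 = 120 = 2^3 · 3 · 5.
Divisors of 120: 1, 2, 3, 4, 5, 6, 8, 10, 12, 15, 20, 24, 30, 40, 60, 120.
Check 152^d mod 155 for each divisor in increasing order:
152^1 ≡ 152 (mod 155)
152^2 ≡ 9 (mod 155)
152^3 ≡ 128 (mod 155)
152^4 ≡ 81 (mod 155)
152^5 ≡ 67 (mod 155)
152^6 ≡ 109 (mod 155)
152^8 ≡ 51 (mod 155)
152^10 ≡ 149 (mod 155)
152^12 ≡ 101 (mod 155)
152^15 ≡ 63 (mod 155)
152^20 ≡ 36 (mod 155)
152^24 ≡ 126 (mod 155)
152^30 ≡ 94 (mod 155)
152^40 ≡ 56 (mod 155)
152^60 ≡ 1 (mod 155) ✓
So ord_155(152) = 60.

60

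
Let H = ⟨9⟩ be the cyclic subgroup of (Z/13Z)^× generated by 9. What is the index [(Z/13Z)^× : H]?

4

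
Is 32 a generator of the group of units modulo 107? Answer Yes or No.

φ(107) = 107 − 1 = 106 = 2 · 53.
An element g generates (Z/107Z)^× iff g^(106/q) ≢ 1 (mod 107) for each prime q ∈ {2, 53}.
32^53 ≡ 106 (mod 107)  [q = 2: ≢ 1 ✓]
32^2 ≡ 61 (mod 107)  [q = 53: ≢ 1 ✓]
Every test exponent gives a nontrivial residue, hence 32 generates the full group.

Yes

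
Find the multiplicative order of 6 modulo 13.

12

By Lagrange's theorem, ord_13(6) divides φ(13) = 13 − 1 = 12 = 2^2 · 3.
Divisors of 12: 1, 2, 3, 4, 6, 12.
Test each divisor d:
6^1 ≡ 6 (mod 13)
6^2 ≡ 10 (mod 13)
6^3 ≡ 8 (mod 13)
6^4 ≡ 9 (mod 13)
6^6 ≡ 12 (mod 13)
6^12 ≡ 1 (mod 13) ✓
Therefore the multiplicative order of 6 modulo 13 is 12.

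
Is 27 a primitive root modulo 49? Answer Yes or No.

No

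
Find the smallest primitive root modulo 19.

2

φ(19) = 19 − 1 = 18 = 2 · 3^2.
g is a primitive root iff g^(18/q) ≢ 1 (mod 19) for each prime q ∈ {2, 3}.
g = 2: 2^9 ≡ 18; 2^6 ≡ 7 — none is 1, so 2 is a primitive root.
The smallest primitive root modulo 19 is 2.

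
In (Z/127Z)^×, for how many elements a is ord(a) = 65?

0

φ(127) = 127 − 1 = 126 = 2 · 3^2 · 7.
Since (Z/127Z)^× is cyclic of order 126, the number of elements of order d is φ(d) when d | 126 and 0 otherwise.
Here 126 is not a multiple of 65, so there are no elements of order 65.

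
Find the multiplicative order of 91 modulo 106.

26

ord(91) | φ(106) = φ(2)·φ(53) = 1·52 = 52 = 2^2 · 13.
Divisors of 52: 1, 2, 4, 13, 26, 52.
Evaluate successive powers at the divisors of 52:
91^1 ≡ 91 (mod 106)
91^2 ≡ 13 (mod 106)
91^4 ≡ 63 (mod 106)
91^13 ≡ 105 (mod 106)
91^26 ≡ 1 (mod 106) ✓
Therefore the multiplicative order of 91 modulo 106 is 26.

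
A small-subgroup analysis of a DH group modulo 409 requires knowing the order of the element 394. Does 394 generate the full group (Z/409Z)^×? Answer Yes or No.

φ(409) = 409 − 1 = 408 = 2^3 · 3 · 17.
It suffices to check that the order of 394 is not a proper divisor of 408: compute 394^(408/q) for q ∈ {2, 3, 17}.
394^204 ≡ 1 (mod 409)  [q = 2: ≡ 1 ✗]
394^136 ≡ 53 (mod 409)  [q = 3: ≢ 1 ✓]
394^24 ≡ 30 (mod 409)  [q = 17: ≢ 1 ✓]
The check at q = 2 fails, so 394 generates a proper subgroup.

No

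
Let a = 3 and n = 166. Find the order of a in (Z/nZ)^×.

By Lagrange's theorem, ord_166(3) divides φ(166) = φ(2)·φ(83) = 1·82 = 82 = 2 · 41.
Divisors of 82: 1, 2, 41, 82.
Check 3^d mod 166 for each divisor in increasing order:
3^1 ≡ 3
3^2 ≡ 9
3^41 ≡ 1
So ord_166(3) = 41.

41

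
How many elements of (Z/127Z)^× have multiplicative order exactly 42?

12

φ(127) = 127 − 1 = 126 = 2 · 3^2 · 7.
(Z/127Z)^× is cyclic (|G| = 126); a cyclic group of order m has exactly φ(d) elements of each order d | m, and none otherwise.
42 = 2 · 3 · 7 divides 126, and φ(42) = 12.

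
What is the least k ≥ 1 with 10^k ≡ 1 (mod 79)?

13

By Lagrange's theorem, ord_79(10) divides φ(79) = 79 − 1 = 78 = 2 · 3 · 13.
Divisors of 78: 1, 2, 3, 6, 13, 26, 39, 78.
Test each divisor d:
10^1 ≡ 10 (mod 79)
10^2 ≡ 21 (mod 79)
10^3 ≡ 52 (mod 79)
10^6 ≡ 18 (mod 79)
10^13 ≡ 1 (mod 79) ✓
Hence ord(10) = 13.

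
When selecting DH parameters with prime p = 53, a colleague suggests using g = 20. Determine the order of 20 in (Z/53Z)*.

52

By Lagrange's theorem, ord_53(20) divides φ(53) = 53 − 1 = 52 = 2^2 · 13.
Divisors of 52: 1, 2, 4, 13, 26, 52.
Evaluate successive powers at the divisors of 52:
20^1 ≡ 20 (mod 53)
20^2 ≡ 29 (mod 53)
20^4 ≡ 46 (mod 53)
20^13 ≡ 30 (mod 53)
20^26 ≡ 52 (mod 53)
20^52 ≡ 1 (mod 53) ✓
Hence ord(20) = 52.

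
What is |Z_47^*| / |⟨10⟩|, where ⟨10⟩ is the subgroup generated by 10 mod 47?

Since 10 ∈ (Z/47Z)^×, its order divides φ(47) = 47 − 1 = 46 = 2 · 23.
Divisors of 46: 1, 2, 23, 46.
Evaluate successive powers at the divisors of 46:
10^1 ≡ 10 (mod 47)
10^2 ≡ 6 (mod 47)
10^23 ≡ 46 (mod 47)
10^46 ≡ 1 (mod 47) ✓
The order of 10 is 46, so the subgroup it generates has 46 elements.
[(Z/47Z)^× : ⟨10⟩] = 46/46 = 1.

1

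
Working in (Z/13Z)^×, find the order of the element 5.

By Lagrange's theorem, ord_13(5) divides φ(13) = 13 − 1 = 12 = 2^2 · 3.
Divisors of 12: 1, 2, 3, 4, 6, 12.
Check 5^d mod 13 for each divisor in increasing order:
5^1 ≡ 5 (mod 13)
5^2 ≡ 12 (mod 13)
5^3 ≡ 8 (mod 13)
5^4 ≡ 1 (mod 13) ✓
The smallest such exponent is 4, so the order of 5 is 4.

4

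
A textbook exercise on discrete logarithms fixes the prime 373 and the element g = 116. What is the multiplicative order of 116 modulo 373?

186

The order of 116 must divide φ(373) = 373 − 1 = 372 = 2^2 · 3 · 31.
Divisors of 372: 1, 2, 3, 4, 6, 12, 31, 62, 93, 124, 186, 372.
Evaluate successive powers at the divisors of 372:
116^1 ≡ 116 (mod 373)
116^2 ≡ 28 (mod 373)
116^3 ≡ 264 (mod 373)
116^4 ≡ 38 (mod 373)
116^6 ≡ 318 (mod 373)
116^12 ≡ 41 (mod 373)
116^31 ≡ 89 (mod 373)
116^62 ≡ 88 (mod 373)
116^93 ≡ 372 (mod 373)
116^124 ≡ 284 (mod 373)
116^186 ≡ 1 (mod 373) ✓
The smallest such exponent is 186, so the order of 116 is 186.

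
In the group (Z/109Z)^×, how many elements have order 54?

φ(109) = 109 − 1 = 108 = 2^2 · 3^3.
(Z/109Z)^× is cyclic (|G| = 108); a cyclic group of order m has exactly φ(d) elements of each order d | m, and none otherwise.
54 = 2 · 3^3 divides 108, and φ(54) = 18.

18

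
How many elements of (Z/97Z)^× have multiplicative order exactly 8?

4

φ(97) = 97 − 1 = 96 = 2^5 · 3.
(Z/97Z)^× is cyclic (|G| = 96); a cyclic group of order m has exactly φ(d) elements of each order d | m, and none otherwise.
8 = 2^3 divides 96, and φ(8) = 4.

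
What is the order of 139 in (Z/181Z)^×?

10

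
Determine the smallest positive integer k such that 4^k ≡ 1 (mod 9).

3

The order of 4 must divide φ(9) = φ(3^2) = 3·(3−1) = 6 = 2 · 3.
Divisors of 6: 1, 2, 3, 6.
Compute 4^d (mod 9) for the divisors d until we hit 1:
4^1 ≡ 4
4^2 ≡ 7
4^3 ≡ 1
Hence ord(4) = 3.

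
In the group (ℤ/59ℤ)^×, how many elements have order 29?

φ(59) = 59 − 1 = 58 = 2 · 29.
In a cyclic group of order 58, there are φ(d) elements of order d for each divisor d of 58, and zero for non-divisors.
29 | 58, and φ(29) = 29 − 1 = 28.

28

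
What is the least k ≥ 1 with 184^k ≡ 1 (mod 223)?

6

ord(184) | φ(223) = 223 − 1 = 222 = 2 · 3 · 37.
Divisors of 222: 1, 2, 3, 6, 37, 74, 111, 222.
Test each divisor d:
184^1 ≡ 184 (mod 223)
184^2 ≡ 183 (mod 223)
184^3 ≡ 222 (mod 223)
184^6 ≡ 1 (mod 223) ✓
So ord_223(184) = 6.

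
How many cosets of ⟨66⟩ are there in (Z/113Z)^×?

ord(66) | φ(113) = 113 − 1 = 112 = 2^4 · 7.
Divisors of 112: 1, 2, 4, 7, 8, 14, 16, 28, 56, 112.
Test each divisor d:
66^1 ≡ 66 (mod 113)
66^2 ≡ 62 (mod 113)
66^4 ≡ 2 (mod 113)
66^7 ≡ 48 (mod 113)
66^8 ≡ 4 (mod 113)
66^14 ≡ 44 (mod 113)
66^16 ≡ 16 (mod 113)
66^28 ≡ 15 (mod 113)
66^56 ≡ 112 (mod 113)
66^112 ≡ 1 (mod 113) ✓
Thus |⟨66⟩| = ord(66) = 112.
Index = |(Z/113Z)^×| / |⟨66⟩| = 112 / 112 = 1.

1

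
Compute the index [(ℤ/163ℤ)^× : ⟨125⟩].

Since 125 ∈ (Z/163Z)^×, its order divides φ(163) = 163 − 1 = 162 = 2 · 3^4.
Divisors of 162: 1, 2, 3, 6, 9, 18, 27, 54, 81, 162.
Test each divisor d:
125^1 ≡ 125 (mod 163)
125^2 ≡ 140 (mod 163)
125^3 ≡ 59 (mod 163)
125^6 ≡ 58 (mod 163)
125^9 ≡ 162 (mod 163)
125^18 ≡ 1 (mod 163) ✓
So ord_163(125) = 18, hence |⟨125⟩| = 18.
[(Z/163Z)^× : ⟨125⟩] = 162/18 = 9.

9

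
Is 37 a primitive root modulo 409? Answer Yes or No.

Yes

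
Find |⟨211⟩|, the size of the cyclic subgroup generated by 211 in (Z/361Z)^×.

342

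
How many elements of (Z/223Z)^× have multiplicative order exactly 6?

2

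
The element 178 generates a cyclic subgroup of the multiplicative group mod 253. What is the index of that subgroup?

2

By Lagrange's theorem, ord_253(178) divides φ(253) = φ(11·23) = (11−1)·(23−1) = 10·22 = 220 = 2^2 · 5 · 11.
Divisors of 220: 1, 2, 4, 5, 10, 11, 20, 22, 44, 55, 110, 220.
Test each divisor d:
178^1 ≡ 178
178^2 ≡ 59
178^4 ≡ 192
178^5 ≡ 21
178^10 ≡ 188
178^11 ≡ 68
178^20 ≡ 177
178^22 ≡ 70
178^44 ≡ 93
178^55 ≡ 252
178^110 ≡ 1
Thus |⟨178⟩| = ord(178) = 110.
[(Z/253Z)^× : ⟨178⟩] = 220/110 = 2.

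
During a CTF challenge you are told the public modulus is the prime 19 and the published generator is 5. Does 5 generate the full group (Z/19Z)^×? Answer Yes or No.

φ(19) = 19 − 1 = 18 = 2 · 3^2.
An element g generates (Z/19Z)^× iff g^(18/q) ≢ 1 (mod 19) for each prime q ∈ {2, 3}.
5^9 ≡ 1 (mod 19)  [q = 2: ≡ 1 ✗]
5^6 ≡ 7 (mod 19)  [q = 3: ≢ 1 ✓]
Since 5^9 ≡ 1, the order of 5 divides 9 < 18, so 5 is not a primitive root.

No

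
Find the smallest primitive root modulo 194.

φ(194) = φ(2)·φ(97) = 1·96 = 96 = 2^5 · 3.
Test candidates g = 2, 3, … against the prime factors q ∈ {2, 3} of φ(194): g is a generator iff g^(96/q) ≢ 1 for every such q.
g = 2: gcd(2, 194) = 2 > 1, not a unit — skip.
g = 3: 3^48 ≡ 1 — hits 1, so not a primitive root.
g = 4: gcd(4, 194) = 2 > 1, not a unit — skip.
g = 5: 5^48 ≡ 193; 5^32 ≡ 35 — none is 1, so 5 is a primitive root.
The smallest primitive root modulo 194 is 5.

5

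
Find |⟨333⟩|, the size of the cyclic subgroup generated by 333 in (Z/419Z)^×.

209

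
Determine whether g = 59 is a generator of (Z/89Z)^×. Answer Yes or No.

Yes

φ(89) = 89 − 1 = 88 = 2^3 · 11.
Test 59^(88/q) mod 89 for each prime factor q of 88:
59^44 ≡ 88 (mod 89)  [q = 2: ≢ 1 ✓]
59^8 ≡ 32 (mod 89)  [q = 11: ≢ 1 ✓]
All checks pass, so 59 has order 88 and is a primitive root modulo 89.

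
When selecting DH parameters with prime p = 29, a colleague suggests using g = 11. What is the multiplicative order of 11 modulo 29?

ord(11) | φ(29) = 29 − 1 = 28 = 2^2 · 7.
Divisors of 28: 1, 2, 4, 7, 14, 28.
Evaluate successive powers at the divisors of 28:
11^1 ≡ 11 (mod 29)
11^2 ≡ 5 (mod 29)
11^4 ≡ 25 (mod 29)
11^7 ≡ 12 (mod 29)
11^14 ≡ 28 (mod 29)
11^28 ≡ 1 (mod 29) ✓
Therefore the multiplicative order of 11 modulo 29 is 28.

28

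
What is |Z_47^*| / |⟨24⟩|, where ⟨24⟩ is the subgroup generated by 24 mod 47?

Since 24 ∈ (Z/47Z)^×, its order divides φ(47) = 47 − 1 = 46 = 2 · 23.
Divisors of 46: 1, 2, 23, 46.
Check 24^d mod 47 for each divisor in increasing order:
24^1 ≡ 24 (mod 47)
24^2 ≡ 12 (mod 47)
24^23 ≡ 1 (mod 47) ✓
The order of 24 is 23, so the subgroup it generates has 23 elements.
The index is φ(47) / ord(24) = 46 / 23 = 2.

2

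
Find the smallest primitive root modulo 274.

φ(274) = φ(2)·φ(137) = 1·136 = 136 = 2^3 · 17.
g is a primitive root iff g^(136/q) ≢ 1 (mod 274) for each prime q ∈ {2, 17}.
g = 2: gcd(2, 274) = 2 > 1, not a unit — skip.
g = 3: 3^68 ≡ 273; 3^8 ≡ 259 — none is 1, so 3 is a primitive root.
The smallest primitive root modulo 274 is 3.

3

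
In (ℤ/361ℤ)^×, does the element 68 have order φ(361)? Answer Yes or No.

No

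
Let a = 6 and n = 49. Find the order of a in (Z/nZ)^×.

14

ord(6) | φ(49) = φ(7^2) = 7·(7−1) = 42 = 2 · 3 · 7.
Divisors of 42: 1, 2, 3, 6, 7, 14, 21, 42.
Check 6^d mod 49 for each divisor in increasing order:
6^1 ≡ 6
6^2 ≡ 36
6^3 ≡ 20
6^6 ≡ 8
6^7 ≡ 48
6^14 ≡ 1
Therefore the multiplicative order of 6 modulo 49 is 14.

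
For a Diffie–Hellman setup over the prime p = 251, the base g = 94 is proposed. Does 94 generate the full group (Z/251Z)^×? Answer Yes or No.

φ(251) = 251 − 1 = 250 = 2 · 5^3.
It suffices to check that the order of 94 is not a proper divisor of 250: compute 94^(250/q) for q ∈ {2, 5}.
94^125 ≡ 1 (mod 251)  [q = 2: ≡ 1 ✗]
94^50 ≡ 1 (mod 251)  [q = 5: ≡ 1 ✗]
Since 94^125 ≡ 1, the order of 94 divides 125 < 250, so 94 is not a primitive root.

No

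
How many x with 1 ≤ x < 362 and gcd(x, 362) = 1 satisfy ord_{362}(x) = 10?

φ(362) = φ(2)·φ(181) = 1·180 = 180 = 2^2 · 3^2 · 5.
(Z/362Z)^× is cyclic (|G| = 180); a cyclic group of order m has exactly φ(d) elements of each order d | m, and none otherwise.
10 = 2 · 5 divides 180, and φ(10) = 4.

4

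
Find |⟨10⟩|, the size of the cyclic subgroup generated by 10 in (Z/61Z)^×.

By Lagrange's theorem, ord_61(10) divides φ(61) = 61 − 1 = 60 = 2^2 · 3 · 5.
Divisors of 60: 1, 2, 3, 4, 5, 6, 10, 12, 15, 20, 30, 60.
Evaluate successive powers at the divisors of 60:
10^1 ≡ 10
10^2 ≡ 39
10^3 ≡ 24
10^4 ≡ 57
10^5 ≡ 21
10^6 ≡ 27
10^10 ≡ 14
10^12 ≡ 58
10^15 ≡ 50
10^20 ≡ 13
10^30 ≡ 60
10^60 ≡ 1
Hence ord(10) = 60.

60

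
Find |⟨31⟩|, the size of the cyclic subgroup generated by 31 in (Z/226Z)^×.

56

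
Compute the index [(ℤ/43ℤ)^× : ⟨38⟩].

By Lagrange's theorem, ord_43(38) divides φ(43) = 43 − 1 = 42 = 2 · 3 · 7.
Divisors of 42: 1, 2, 3, 6, 7, 14, 21, 42.
Compute 38^d (mod 43) for the divisors d until we hit 1:
38^1 ≡ 38
38^2 ≡ 25
38^3 ≡ 4
38^6 ≡ 16
38^7 ≡ 6
38^14 ≡ 36
38^21 ≡ 1
The order of 38 is 21, so the subgroup it generates has 21 elements.
[(Z/43Z)^× : ⟨38⟩] = 42/21 = 2.

2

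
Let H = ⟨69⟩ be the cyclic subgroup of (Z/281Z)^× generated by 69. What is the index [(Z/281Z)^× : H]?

2

The order of 69 must divide φ(281) = 281 − 1 = 280 = 2^3 · 5 · 7.
Divisors of 280: 1, 2, 4, 5, 7, 8, 10, 14, 20, 28, 35, 40, 56, 70, 140, 280.
Compute 69^d (mod 281) for the divisors d until we hit 1:
69^1 ≡ 69 (mod 281)
69^2 ≡ 265 (mod 281)
69^4 ≡ 256 (mod 281)
69^5 ≡ 242 (mod 281)
69^7 ≡ 62 (mod 281)
69^8 ≡ 63 (mod 281)
69^10 ≡ 116 (mod 281)
69^14 ≡ 191 (mod 281)
69^20 ≡ 249 (mod 281)
69^28 ≡ 232 (mod 281)
69^35 ≡ 53 (mod 281)
69^40 ≡ 181 (mod 281)
69^56 ≡ 153 (mod 281)
69^70 ≡ 280 (mod 281)
69^140 ≡ 1 (mod 281) ✓
So ord_281(69) = 140, hence |⟨69⟩| = 140.
The index is φ(281) / ord(69) = 280 / 140 = 2.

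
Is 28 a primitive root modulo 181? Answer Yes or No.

Yes

φ(181) = 181 − 1 = 180 = 2^2 · 3^2 · 5.
It suffices to check that the order of 28 is not a proper divisor of 180: compute 28^(180/q) for q ∈ {2, 3, 5}.
28^90 ≡ 180 (mod 181)  [q = 2: ≢ 1 ✓]
28^60 ≡ 132 (mod 181)  [q = 3: ≢ 1 ✓]
28^36 ≡ 42 (mod 181)  [q = 5: ≢ 1 ✓]
All checks pass, so 28 has order 180 and is a primitive root modulo 181.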